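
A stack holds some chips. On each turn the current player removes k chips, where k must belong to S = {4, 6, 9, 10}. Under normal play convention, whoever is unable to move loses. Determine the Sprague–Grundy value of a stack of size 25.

2

n :  0  1  2  3  4  5  6  7  8  9 10 11 12 13 14 15 16 17 18 19 20 21 22 23 24 25
G :  0  0  0  0  1  1  1  1  2  2  2  2  3  3  0  0  0  0  1  1  1  1  2  2  2  2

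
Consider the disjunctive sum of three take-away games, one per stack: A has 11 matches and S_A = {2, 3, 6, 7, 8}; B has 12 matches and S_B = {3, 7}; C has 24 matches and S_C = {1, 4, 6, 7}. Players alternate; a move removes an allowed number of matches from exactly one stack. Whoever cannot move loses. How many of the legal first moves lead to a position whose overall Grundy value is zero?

Stack A, S = {2, 3, 6, 7, 8}:
G(0) = 0
G(1) = mex{} = 0
G(2) = mex{0} = 1
G(3) = mex{0,0} = 1
G(4) = mex{1,0} = 2
G(5) = mex{1,1} = 0
G(6) = mex{2,1,0} = 3
G(7) = mex{0,2,0,0} = 1
G(8) = mex{3,0,1,0,0} = 2
G(9) = mex{1,3,1,1,0} = 2
G(10) = mex{2,1,2,1,1} = 0
G(11) = mex{2,2,0,2,1} = 3
G_A(11) = 3.
Stack B, S = {3, 7}:
G(0) = 0
G(1) = mex{} = 0
G(2) = mex{} = 0
G(3) = mex{0} = 1
G(4) = mex{0} = 1
G(5) = mex{0} = 1
G(6) = mex{1} = 0
G(7) = mex{1,0} = 2
G(8) = mex{1,0} = 2
G(9) = mex{0,0} = 1
G(10) = mex{2,1} = 0
G(11) = mex{2,1} = 0
G(12) = mex{1,1} = 0
G_B(12) = 0.
Stack C, S = {1, 4, 6, 7}:
G(0) = 0
G(1) = mex{0} = 1
G(2) = mex{1} = 0
G(3) = mex{0} = 1
G(4) = mex{1,0} = 2
G(5) = mex{2,1} = 0
G(6) = mex{0,0,0} = 1
G(7) = mex{1,1,1,0} = 2
G(8) = mex{2,2,0,1} = 3
G(9) = mex{3,0,1,0} = 2
G(10) = mex{2,1,2,1} = 0
G(11) = mex{0,2,0,2} = 1
G(12) = mex{1,3,1,0} = 2
G(13) = mex{2,2,2,1} = 0
G(14) = mex{0,0,3,2} = 1
G(15) = mex{1,1,2,3} = 0
G(16) = mex{0,2,0,2} = 1
G(17) = mex{1,0,1,0} = 2
G(18) = mex{2,1,2,1} = 0
G(19) = mex{0,0,0,2} = 1
G(20) = mex{1,1,1,0} = 2
G(21) = mex{2,2,0,1} = 3
G(22) = mex{3,0,1,0} = 2
G(23) = mex{2,1,2,1} = 0
G(24) = mex{0,2,0,2} = 1
G_C(24) = 1.
Combined Grundy value = 3 ⊕ 0 ⊕ 1 = 2.
A winning move leaves total XOR = 0, i.e. changes one component's Grundy value g to g ⊕ X where X is the current total.
Stack A: need g' = 3⊕2 = 1. Options: 11−2→G=2, 11−3→G=2, 11−6→G=0, 11−7→G=2, 11−8→G=1. Hits: 1.
Stack B: need g' = 0⊕2 = 2. Options: 12−3→G=1, 12−7→G=1. Hits: 0.
Stack C: need g' = 1⊕2 = 3. Options: 24−1→G=0, 24−4→G=2, 24−6→G=0, 24−7→G=2. Hits: 0.

1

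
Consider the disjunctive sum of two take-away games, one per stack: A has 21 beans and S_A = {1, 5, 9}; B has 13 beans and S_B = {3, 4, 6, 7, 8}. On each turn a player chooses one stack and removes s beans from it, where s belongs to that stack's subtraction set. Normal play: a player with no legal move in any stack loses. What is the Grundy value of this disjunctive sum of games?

1

Stack A, S = {1, 5, 9}:
n :  0  1  2  3  4  5  6  7  8  9 10 11 12 13 14 15 16 17 18 19 20 21
G :  0  1  0  1  0  1  0  1  0  1  0  1  0  1  0  1  0  1  0  1  0  1
G_A(21) = 1.
Stack B, S = {3, 4, 6, 7, 8}:
G(0) = 0
G(1) = mex{} = 0
G(2) = mex{} = 0
G(3) = mex{0} = 1
G(4) = mex{0,0} = 1
G(5) = mex{0,0} = 1
G(6) = mex{1,0,0} = 2
G(7) = mex{1,1,0,0} = 2
G(8) = mex{1,1,0,0,0} = 2
G(9) = mex{2,1,1,0,0} = 3
G(10) = mex{2,2,1,1,0} = 3
G(11) = mex{2,2,1,1,1} = 0
G(12) = mex{3,2,2,1,1} = 0
G(13) = mex{3,3,2,2,1} = 0
G_B(13) = 0.
Combined Grundy value = 1 ⊕ 0 = 1.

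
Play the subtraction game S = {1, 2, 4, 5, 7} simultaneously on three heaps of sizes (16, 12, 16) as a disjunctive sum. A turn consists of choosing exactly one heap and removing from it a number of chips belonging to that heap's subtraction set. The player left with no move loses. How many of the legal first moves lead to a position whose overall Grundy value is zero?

All heaps use S = {1, 2, 4, 5, 7}:
G(0) = 0
G(1) = mex{0} = 1
G(2) = mex{1,0} = 2
G(3) = mex{2,1} = 0
G(4) = mex{0,2,0} = 1
G(5) = mex{1,0,1,0} = 2
G(6) = mex{2,1,2,1} = 0
G(7) = mex{0,2,0,2,0} = 1
G(8) = mex{1,0,1,0,1} = 2
G(9) = mex{2,1,2,1,2} = 0
G(10) = mex{0,2,0,2,0} = 1
G(11) = mex{1,0,1,0,1} = 2
G(12) = mex{2,1,2,1,2} = 0
G(13) = mex{0,2,0,2,0} = 1
G(14) = mex{1,0,1,0,1} = 2
G(15) = mex{2,1,2,1,2} = 0
G(16) = mex{0,2,0,2,0} = 1
Heap A: G(16) = 1.
Heap B: G(12) = 0.
Heap C: G(16) = 1.
Combined Grundy value = 1 ⊕ 0 ⊕ 1 = 0.
A winning move leaves total XOR = 0, i.e. changes one component's Grundy value g to g ⊕ X where X is the current total.
Heap A: target g' = 1⊕0 = 1, but every legal move changes the Grundy value (mex property), so 0 moves.
Heap B: target g' = 0⊕0 = 0, but every legal move changes the Grundy value (mex property), so 0 moves.
Heap C: target g' = 1⊕0 = 1, but every legal move changes the Grundy value (mex property), so 0 moves.

0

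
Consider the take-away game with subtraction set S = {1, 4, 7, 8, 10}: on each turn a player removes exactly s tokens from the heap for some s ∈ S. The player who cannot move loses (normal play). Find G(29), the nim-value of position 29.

2

n :  0  1  2  3  4  5  6  7  8  9 10 11 12 13 14 15 16 17 18 19 20 21 22 23 24 25 26 27 28 29
G :  0  1  0  1  2  0  1  2  3  2  3  0  1  3  0  1  0  1  2  3  2  4  3  2  3  0  1  0  1  2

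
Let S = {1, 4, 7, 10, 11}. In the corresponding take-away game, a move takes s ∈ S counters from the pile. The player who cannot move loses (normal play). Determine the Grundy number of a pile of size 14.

0

n :  0  1  2  3  4  5  6  7  8  9 10 11 12 13 14
G :  0  1  0  1  2  0  1  2  0  1  2  3  2  3  0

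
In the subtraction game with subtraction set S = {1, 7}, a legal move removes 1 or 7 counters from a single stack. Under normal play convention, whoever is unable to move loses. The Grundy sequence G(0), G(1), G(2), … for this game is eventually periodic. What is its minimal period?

n :  0  1  2  3  4  5  6  7  8  9 10 11 12 13 14
G :  0  1  0  1  0  1  0  1  0  1  0  1  0  1  0
G(n+2) = G(n) holds for n = 0,…,6 (a full window of length max(S) = 7), so the sequence is purely periodic with period 2.

2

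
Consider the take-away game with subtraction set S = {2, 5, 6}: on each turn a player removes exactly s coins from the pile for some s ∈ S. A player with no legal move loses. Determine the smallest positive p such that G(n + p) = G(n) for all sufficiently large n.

11

n :  0  1  2  3  4  5  6  7  8  9 10 11 12 13 14 15 16 17 18 19 20 21 22 23
G :  0  0  1  1  0  2  1  3  0  2  1  0  0  1  1  0  2  1  3  0  2  1  0  0
G(n+11) = G(n) holds for n = 0,…,5 (a full window of length max(S) = 6), so the sequence is purely periodic with period 11.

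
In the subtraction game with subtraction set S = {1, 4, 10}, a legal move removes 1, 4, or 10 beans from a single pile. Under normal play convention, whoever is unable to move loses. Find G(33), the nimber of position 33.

G(0) = 0
G(1) = mex{0} = 1
G(2) = mex{1} = 0
G(3) = mex{0} = 1
G(4) = mex{1,0} = 2
G(5) = mex{2,1} = 0
G(6) = mex{0,0} = 1
G(7) = mex{1,1} = 0
G(8) = mex{0,2} = 1
G(9) = mex{1,0} = 2
G(10) = mex{2,1,0} = 3
G(11) = mex{3,0,1} = 2
G(12) = mex{2,1,0} = 3
G(13) = mex{3,2,1} = 0
G(14) = mex{0,3,2} = 1
G(15) = mex{1,2,0} = 3
G(16) = mex{3,3,1} = 0
G(17) = mex{0,0,0} = 1
G(18) = mex{1,1,1} = 0
G(19) = mex{0,3,2} = 1
G(20) = mex{1,0,3} = 2
G(21) = mex{2,1,2} = 0
G(22) = mex{0,0,3} = 1
G(23) = mex{1,1,0} = 2
G(24) = mex{2,2,1} = 0
G(25) = mex{0,0,3} = 1
G(26) = mex{1,1,0} = 2
G(27) = mex{2,2,1} = 0
G(28) = mex{0,0,0} = 1
G(29) = mex{1,1,1} = 0
G(30) = mex{0,2,2} = 1
G(31) = mex{1,0,0} = 2
G(32) = mex{2,1,1} = 0
G(33) = mex{0,0,2} = 1

1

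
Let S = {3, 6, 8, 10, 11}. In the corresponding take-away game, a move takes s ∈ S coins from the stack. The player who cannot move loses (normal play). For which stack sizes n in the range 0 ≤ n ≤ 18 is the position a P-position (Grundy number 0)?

G(0) = 0
G(1) = mex{} = 0
G(2) = mex{} = 0
G(3) = mex{0} = 1
G(4) = mex{0} = 1
G(5) = mex{0} = 1
G(6) = mex{1,0} = 2
G(7) = mex{1,0} = 2
G(8) = mex{1,0,0} = 2
G(9) = mex{2,1,0} = 3
G(10) = mex{2,1,0,0} = 3
G(11) = mex{2,1,1,0,0} = 3
G(12) = mex{3,2,1,0,0} = 4
G(13) = mex{3,2,1,1,0} = 4
G(14) = mex{3,2,2,1,1} = 0
G(15) = mex{4,3,2,1,1} = 0
G(16) = mex{4,3,2,2,1} = 0
G(17) = mex{0,3,3,2,2} = 1
G(18) = mex{0,4,3,2,2} = 1
P-positions are exactly the n with G(n) = 0.

0, 1, 2, 14, 15, 16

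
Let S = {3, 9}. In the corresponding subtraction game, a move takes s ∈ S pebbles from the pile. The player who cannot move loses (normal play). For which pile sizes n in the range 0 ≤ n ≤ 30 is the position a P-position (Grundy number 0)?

0, 1, 2, 6, 7, 8, 12, 13, 14, 18, 19, 20, 24, 25, 26, 30

G(0) = 0
G(1) = mex{} = 0
G(2) = mex{} = 0
G(3) = mex{0} = 1
G(4) = mex{0} = 1
G(5) = mex{0} = 1
G(6) = mex{1} = 0
G(7) = mex{1} = 0
G(8) = mex{1} = 0
G(9) = mex{0,0} = 1
G(10) = mex{0,0} = 1
G(11) = mex{0,0} = 1
G(12) = mex{1,1} = 0
G(13) = mex{1,1} = 0
G(14) = mex{1,1} = 0
G(15) = mex{0,0} = 1
G(16) = mex{0,0} = 1
G(17) = mex{0,0} = 1
G(18) = mex{1,1} = 0
G(19) = mex{1,1} = 0
G(20) = mex{1,1} = 0
G(21) = mex{0,0} = 1
G(22) = mex{0,0} = 1
G(23) = mex{0,0} = 1
G(24) = mex{1,1} = 0
G(25) = mex{1,1} = 0
G(26) = mex{1,1} = 0
G(27) = mex{0,0} = 1
G(28) = mex{0,0} = 1
G(29) = mex{0,0} = 1
G(30) = mex{1,1} = 0
P-positions are exactly the n with G(n) = 0.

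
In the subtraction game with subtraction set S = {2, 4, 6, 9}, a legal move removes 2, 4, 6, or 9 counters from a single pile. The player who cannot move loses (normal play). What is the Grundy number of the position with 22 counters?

n :  0  1  2  3  4  5  6  7  8  9 10 11 12 13 14 15 16 17 18 19 20 21 22
G :  0  0  1  1  2  2  3  3  0  4  1  0  2  1  3  2  0  3  1  0  2  1  3

3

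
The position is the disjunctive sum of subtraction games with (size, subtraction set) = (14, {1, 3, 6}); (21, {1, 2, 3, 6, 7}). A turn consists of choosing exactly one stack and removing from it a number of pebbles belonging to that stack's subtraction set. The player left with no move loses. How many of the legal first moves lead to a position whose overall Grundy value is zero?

Stack A, S = {1, 3, 6}:
G(0) = 0
G(1) = mex{0} = 1
G(2) = mex{1} = 0
G(3) = mex{0,0} = 1
G(4) = mex{1,1} = 0
G(5) = mex{0,0} = 1
G(6) = mex{1,1,0} = 2
G(7) = mex{2,0,1} = 3
G(8) = mex{3,1,0} = 2
G(9) = mex{2,2,1} = 0
G(10) = mex{0,3,0} = 1
G(11) = mex{1,2,1} = 0
G(12) = mex{0,0,2} = 1
G(13) = mex{1,1,3} = 0
G(14) = mex{0,0,2} = 1
G_A(14) = 1.
Stack B, S = {1, 2, 3, 6, 7}:
G(0) = 0
G(1) = mex{0} = 1
G(2) = mex{1,0} = 2
G(3) = mex{2,1,0} = 3
G(4) = mex{3,2,1} = 0
G(5) = mex{0,3,2} = 1
G(6) = mex{1,0,3,0} = 2
G(7) = mex{2,1,0,1,0} = 3
G(8) = mex{3,2,1,2,1} = 0
G(9) = mex{0,3,2,3,2} = 1
G(10) = mex{1,0,3,0,3} = 2
G(11) = mex{2,1,0,1,0} = 3
G(12) = mex{3,2,1,2,1} = 0
G(13) = mex{0,3,2,3,2} = 1
G(14) = mex{1,0,3,0,3} = 2
G(15) = mex{2,1,0,1,0} = 3
G(16) = mex{3,2,1,2,1} = 0
G(17) = mex{0,3,2,3,2} = 1
G(18) = mex{1,0,3,0,3} = 2
G(19) = mex{2,1,0,1,0} = 3
G(20) = mex{3,2,1,2,1} = 0
G(21) = mex{0,3,2,3,2} = 1
G_B(21) = 1.
Combined Grundy value = 1 ⊕ 1 = 0.
A winning move leaves total XOR = 0, i.e. changes one component's Grundy value g to g ⊕ X where X is the current total.
Stack A: target g' = 1⊕0 = 1, but every legal move changes the Grundy value (mex property), so 0 moves.
Stack B: target g' = 1⊕0 = 1, but every legal move changes the Grundy value (mex property), so 0 moves.

0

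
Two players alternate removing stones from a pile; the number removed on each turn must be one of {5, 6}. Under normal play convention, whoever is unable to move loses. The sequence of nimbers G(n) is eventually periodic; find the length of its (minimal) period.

11

n :  0  1  2  3  4  5  6  7  8  9 10 11 12 13 14 15 16 17 18 19 20 21 22 23
G :  0  0  0  0  0  1  1  1  1  1  2  0  0  0  0  0  1  1  1  1  1  2  0  0
G(n+11) = G(n) holds for n = 0,…,5 (a full window of length max(S) = 6), so the sequence is purely periodic with period 11.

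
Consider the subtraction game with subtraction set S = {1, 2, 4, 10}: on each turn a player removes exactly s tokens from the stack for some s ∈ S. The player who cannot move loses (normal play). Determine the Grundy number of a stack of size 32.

2

n :  0  1  2  3  4  5  6  7  8  9 10 11 12 13 14 15 16 17 18 19 20 21 22 23 24 25 26 27 28 29 30 31 32
G :  0  1  2  0  1  2  0  1  2  0  1  2  0  1  2  0  1  2  0  1  2  0  1  2  0  1  2  0  1  2  0  1  2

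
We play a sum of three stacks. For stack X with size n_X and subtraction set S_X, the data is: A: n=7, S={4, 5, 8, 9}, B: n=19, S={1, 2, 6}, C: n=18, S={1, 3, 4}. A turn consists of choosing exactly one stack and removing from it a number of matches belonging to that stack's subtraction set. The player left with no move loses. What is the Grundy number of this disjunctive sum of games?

Stack A, S = {4, 5, 8, 9}:
G(0) = 0
G(1) = mex{} = 0
G(2) = mex{} = 0
G(3) = mex{} = 0
G(4) = mex{0} = 1
G(5) = mex{0,0} = 1
G(6) = mex{0,0} = 1
G(7) = mex{0,0} = 1
G_A(7) = 1.
Stack B, S = {1, 2, 6}:
n :  0  1  2  3  4  5  6  7  8  9 10 11 12 13 14 15 16 17 18 19
G :  0  1  2  0  1  2  3  0  1  2  0  1  2  3  0  1  2  0  1  2
G_B(19) = 2.
Stack C, S = {1, 3, 4}:
n :  0  1  2  3  4  5  6  7  8  9 10 11 12 13 14 15 16 17 18
G :  0  1  0  1  2  3  2  0  1  0  1  2  3  2  0  1  0  1  2
G_C(18) = 2.
Combined Grundy value = 1 ⊕ 2 ⊕ 2 = 1.

1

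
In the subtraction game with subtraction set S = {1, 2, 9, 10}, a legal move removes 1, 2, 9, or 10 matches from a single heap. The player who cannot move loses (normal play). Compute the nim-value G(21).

G(0) = 0
G(1) = mex{0} = 1
G(2) = mex{1,0} = 2
G(3) = mex{2,1} = 0
G(4) = mex{0,2} = 1
G(5) = mex{1,0} = 2
G(6) = mex{2,1} = 0
G(7) = mex{0,2} = 1
G(8) = mex{1,0} = 2
G(9) = mex{2,1,0} = 3
G(10) = mex{3,2,1,0} = 4
G(11) = mex{4,3,2,1} = 0
G(12) = mex{0,4,0,2} = 1
G(13) = mex{1,0,1,0} = 2
G(14) = mex{2,1,2,1} = 0
G(15) = mex{0,2,0,2} = 1
G(16) = mex{1,0,1,0} = 2
G(17) = mex{2,1,2,1} = 0
G(18) = mex{0,2,3,2} = 1
G(19) = mex{1,0,4,3} = 2
G(20) = mex{2,1,0,4} = 3
G(21) = mex{3,2,1,0} = 4

4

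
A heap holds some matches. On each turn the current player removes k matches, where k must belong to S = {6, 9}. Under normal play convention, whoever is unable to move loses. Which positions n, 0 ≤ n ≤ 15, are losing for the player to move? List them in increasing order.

n :  0  1  2  3  4  5  6  7  8  9 10 11 12 13 14 15
G :  0  0  0  0  0  0  1  1  1  1  1  1  2  2  2  0
P-positions are exactly the n with G(n) = 0.

0, 1, 2, 3, 4, 5, 15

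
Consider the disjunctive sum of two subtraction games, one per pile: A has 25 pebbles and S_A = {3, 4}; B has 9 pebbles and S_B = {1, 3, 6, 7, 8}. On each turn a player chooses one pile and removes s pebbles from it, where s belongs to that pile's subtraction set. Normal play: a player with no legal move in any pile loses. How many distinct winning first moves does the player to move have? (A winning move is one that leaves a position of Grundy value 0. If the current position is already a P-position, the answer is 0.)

2

Pile A, S = {3, 4}:
G(0) = 0
G(1) = mex{} = 0
G(2) = mex{} = 0
G(3) = mex{0} = 1
G(4) = mex{0,0} = 1
G(5) = mex{0,0} = 1
G(6) = mex{1,0} = 2
G(7) = mex{1,1} = 0
G(8) = mex{1,1} = 0
G(9) = mex{2,1} = 0
G(10) = mex{0,2} = 1
G(11) = mex{0,0} = 1
G(12) = mex{0,0} = 1
G(13) = mex{1,0} = 2
G(14) = mex{1,1} = 0
G(15) = mex{1,1} = 0
G(16) = mex{2,1} = 0
G(17) = mex{0,2} = 1
G(18) = mex{0,0} = 1
G(19) = mex{0,0} = 1
G(20) = mex{1,0} = 2
G(21) = mex{1,1} = 0
G(22) = mex{1,1} = 0
G(23) = mex{2,1} = 0
G(24) = mex{0,2} = 1
G(25) = mex{0,0} = 1
G_A(25) = 1.
Pile B, S = {1, 3, 6, 7, 8}:
G(0) = 0
G(1) = mex{0} = 1
G(2) = mex{1} = 0
G(3) = mex{0,0} = 1
G(4) = mex{1,1} = 0
G(5) = mex{0,0} = 1
G(6) = mex{1,1,0} = 2
G(7) = mex{2,0,1,0} = 3
G(8) = mex{3,1,0,1,0} = 2
G(9) = mex{2,2,1,0,1} = 3
G_B(9) = 3.
Combined Grundy value = 1 ⊕ 3 = 2.
A winning move leaves total XOR = 0, i.e. changes one component's Grundy value g to g ⊕ X where X is the current total.
Pile A: need g' = 1⊕2 = 3. Options: 25−3→G=0, 25−4→G=0. Hits: 0.
Pile B: need g' = 3⊕2 = 1. Options: 9−1→G=2, 9−3→G=2, 9−6→G=1, 9−7→G=0, 9−8→G=1. Hits: 2.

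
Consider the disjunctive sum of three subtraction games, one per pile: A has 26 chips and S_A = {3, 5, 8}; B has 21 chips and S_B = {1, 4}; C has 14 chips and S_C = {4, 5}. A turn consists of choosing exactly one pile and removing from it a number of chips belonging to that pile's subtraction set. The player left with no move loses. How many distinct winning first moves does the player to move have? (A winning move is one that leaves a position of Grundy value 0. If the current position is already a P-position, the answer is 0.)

Pile A, S = {3, 5, 8}:
G(0) = 0
G(1) = mex{} = 0
G(2) = mex{} = 0
G(3) = mex{0} = 1
G(4) = mex{0} = 1
G(5) = mex{0,0} = 1
G(6) = mex{1,0} = 2
G(7) = mex{1,0} = 2
G(8) = mex{1,1,0} = 2
G(9) = mex{2,1,0} = 3
G(10) = mex{2,1,0} = 3
G(11) = mex{2,2,1} = 0
G(12) = mex{3,2,1} = 0
G(13) = mex{3,2,1} = 0
G(14) = mex{0,3,2} = 1
G(15) = mex{0,3,2} = 1
G(16) = mex{0,0,2} = 1
G(17) = mex{1,0,3} = 2
G(18) = mex{1,0,3} = 2
G(19) = mex{1,1,0} = 2
G(20) = mex{2,1,0} = 3
G(21) = mex{2,1,0} = 3
G(22) = mex{2,2,1} = 0
G(23) = mex{3,2,1} = 0
G(24) = mex{3,2,1} = 0
G(25) = mex{0,3,2} = 1
G(26) = mex{0,3,2} = 1
G_A(26) = 1.
Pile B, S = {1, 4}:
G(0) = 0
G(1) = mex{0} = 1
G(2) = mex{1} = 0
G(3) = mex{0} = 1
G(4) = mex{1,0} = 2
G(5) = mex{2,1} = 0
G(6) = mex{0,0} = 1
G(7) = mex{1,1} = 0
G(8) = mex{0,2} = 1
G(9) = mex{1,0} = 2
G(10) = mex{2,1} = 0
G(11) = mex{0,0} = 1
G(12) = mex{1,1} = 0
G(13) = mex{0,2} = 1
G(14) = mex{1,0} = 2
G(15) = mex{2,1} = 0
G(16) = mex{0,0} = 1
G(17) = mex{1,1} = 0
G(18) = mex{0,2} = 1
G(19) = mex{1,0} = 2
G(20) = mex{2,1} = 0
G(21) = mex{0,0} = 1
G_B(21) = 1.
Pile C, S = {4, 5}:
G(0) = 0
G(1) = mex{} = 0
G(2) = mex{} = 0
G(3) = mex{} = 0
G(4) = mex{0} = 1
G(5) = mex{0,0} = 1
G(6) = mex{0,0} = 1
G(7) = mex{0,0} = 1
G(8) = mex{1,0} = 2
G(9) = mex{1,1} = 0
G(10) = mex{1,1} = 0
G(11) = mex{1,1} = 0
G(12) = mex{2,1} = 0
G(13) = mex{0,2} = 1
G(14) = mex{0,0} = 1
G_C(14) = 1.
Combined Grundy value = 1 ⊕ 1 ⊕ 1 = 1.
A winning move leaves total XOR = 0, i.e. changes one component's Grundy value g to g ⊕ X where X is the current total.
Pile A: need g' = 1⊕1 = 0. Options: 26−3→G=0, 26−5→G=3, 26−8→G=2. Hits: 1.
Pile B: need g' = 1⊕1 = 0. Options: 21−1→G=0, 21−4→G=0. Hits: 2.
Pile C: need g' = 1⊕1 = 0. Options: 14−4→G=0, 14−5→G=0. Hits: 2.

5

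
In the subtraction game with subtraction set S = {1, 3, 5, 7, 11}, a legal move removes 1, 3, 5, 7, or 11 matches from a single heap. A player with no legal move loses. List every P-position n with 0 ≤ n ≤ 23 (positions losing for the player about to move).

G(0) = 0
G(1) = mex{0} = 1
G(2) = mex{1} = 0
G(3) = mex{0,0} = 1
G(4) = mex{1,1} = 0
G(5) = mex{0,0,0} = 1
G(6) = mex{1,1,1} = 0
G(7) = mex{0,0,0,0} = 1
G(8) = mex{1,1,1,1} = 0
G(9) = mex{0,0,0,0} = 1
G(10) = mex{1,1,1,1} = 0
G(11) = mex{0,0,0,0,0} = 1
G(12) = mex{1,1,1,1,1} = 0
G(13) = mex{0,0,0,0,0} = 1
G(14) = mex{1,1,1,1,1} = 0
G(15) = mex{0,0,0,0,0} = 1
G(16) = mex{1,1,1,1,1} = 0
G(17) = mex{0,0,0,0,0} = 1
G(18) = mex{1,1,1,1,1} = 0
G(19) = mex{0,0,0,0,0} = 1
G(20) = mex{1,1,1,1,1} = 0
G(21) = mex{0,0,0,0,0} = 1
G(22) = mex{1,1,1,1,1} = 0
G(23) = mex{0,0,0,0,0} = 1
P-positions are exactly the n with G(n) = 0.

0, 2, 4, 6, 8, 10, 12, 14, 16, 18, 20, 22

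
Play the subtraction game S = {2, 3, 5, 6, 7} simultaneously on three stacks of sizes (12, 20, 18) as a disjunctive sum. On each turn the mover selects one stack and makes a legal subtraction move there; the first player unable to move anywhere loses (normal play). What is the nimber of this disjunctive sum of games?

0

All stacks use S = {2, 3, 5, 6, 7}:
n :  0  1  2  3  4  5  6  7  8  9 10 11 12 13 14 15 16 17 18 19 20
G :  0  0  1  1  2  2  3  3  4  0  0  1  1  2  2  3  3  4  0  0  1
Stack A: G(12) = 1.
Stack B: G(20) = 1.
Stack C: G(18) = 0.
Combined Grundy value = 1 ⊕ 1 ⊕ 0 = 0.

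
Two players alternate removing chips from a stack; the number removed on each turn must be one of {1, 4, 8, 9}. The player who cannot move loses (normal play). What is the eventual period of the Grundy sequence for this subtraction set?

17

n :  0  1  2  3  4  5  6  7  8  9 10 11 12 13 14 15 16 17 18 19 20 21 22 23 24 25 26 27 28 29 30 31 32 33 34 35
G :  0  1  0  1  2  0  1  0  1  2  3  2  0  1  2  3  2  0  1  0  1  2  0  1  0  1  2  3  2  0  1  2  3  2  0  1
G(n+17) = G(n) holds for n = 0,…,8 (a full window of length max(S) = 9), so the sequence is purely periodic with period 17.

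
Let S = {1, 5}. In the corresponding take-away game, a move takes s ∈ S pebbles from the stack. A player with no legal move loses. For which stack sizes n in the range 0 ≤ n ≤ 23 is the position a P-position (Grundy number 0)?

n :  0  1  2  3  4  5  6  7  8  9 10 11 12 13 14 15 16 17 18 19 20 21 22 23
G :  0  1  0  1  0  1  0  1  0  1  0  1  0  1  0  1  0  1  0  1  0  1  0  1
P-positions are exactly the n with G(n) = 0.

0, 2, 4, 6, 8, 10, 12, 14, 16, 18, 20, 22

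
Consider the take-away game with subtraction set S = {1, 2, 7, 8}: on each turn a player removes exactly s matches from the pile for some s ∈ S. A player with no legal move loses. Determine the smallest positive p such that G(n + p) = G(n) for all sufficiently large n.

n :  0  1  2  3  4  5  6  7  8  9 10 11 12 13 14
G :  0  1  2  0  1  2  0  1  2  0  1  2  0  1  2
G(n+3) = G(n) holds for n = 0,…,7 (a full window of length max(S) = 8), so the sequence is purely periodic with period 3.

3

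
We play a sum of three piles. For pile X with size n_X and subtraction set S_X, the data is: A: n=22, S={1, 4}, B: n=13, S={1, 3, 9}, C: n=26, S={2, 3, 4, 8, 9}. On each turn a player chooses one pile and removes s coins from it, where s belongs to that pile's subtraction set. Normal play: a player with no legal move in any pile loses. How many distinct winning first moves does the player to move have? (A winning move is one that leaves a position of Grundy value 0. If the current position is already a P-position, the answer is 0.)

Pile A, S = {1, 4}:
n :  0  1  2  3  4  5  6  7  8  9 10 11 12 13 14 15 16 17 18 19 20 21 22
G :  0  1  0  1  2  0  1  0  1  2  0  1  0  1  2  0  1  0  1  2  0  1  0
G_A(22) = 0.
Pile B, S = {1, 3, 9}:
n :  0  1  2  3  4  5  6  7  8  9 10 11 12 13
G :  0  1  0  1  0  1  0  1  0  1  0  1  0  1
G_B(13) = 1.
Pile C, S = {2, 3, 4, 8, 9}:
n :  0  1  2  3  4  5  6  7  8  9 10 11 12 13 14 15 16 17 18 19 20 21 22 23 24 25 26
G :  0  0  1  1  2  2  0  0  1  1  2  2  0  0  1  1  2  2  0  0  1  1  2  2  0  0  1
G_C(26) = 1.
Combined Grundy value = 0 ⊕ 1 ⊕ 1 = 0.
A winning move leaves total XOR = 0, i.e. changes one component's Grundy value g to g ⊕ X where X is the current total.
Pile A: target g' = 0⊕0 = 0, but every legal move changes the Grundy value (mex property), so 0 moves.
Pile B: target g' = 1⊕0 = 1, but every legal move changes the Grundy value (mex property), so 0 moves.
Pile C: target g' = 1⊕0 = 1, but every legal move changes the Grundy value (mex property), so 0 moves.

0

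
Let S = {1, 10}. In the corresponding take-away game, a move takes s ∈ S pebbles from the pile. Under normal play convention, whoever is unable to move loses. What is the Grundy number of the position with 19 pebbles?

0

G(0) = 0
G(1) = mex{0} = 1
G(2) = mex{1} = 0
G(3) = mex{0} = 1
G(4) = mex{1} = 0
G(5) = mex{0} = 1
G(6) = mex{1} = 0
G(7) = mex{0} = 1
G(8) = mex{1} = 0
G(9) = mex{0} = 1
G(10) = mex{1,0} = 2
G(11) = mex{2,1} = 0
G(12) = mex{0,0} = 1
G(13) = mex{1,1} = 0
G(14) = mex{0,0} = 1
G(15) = mex{1,1} = 0
G(16) = mex{0,0} = 1
G(17) = mex{1,1} = 0
G(18) = mex{0,0} = 1
G(19) = mex{1,1} = 0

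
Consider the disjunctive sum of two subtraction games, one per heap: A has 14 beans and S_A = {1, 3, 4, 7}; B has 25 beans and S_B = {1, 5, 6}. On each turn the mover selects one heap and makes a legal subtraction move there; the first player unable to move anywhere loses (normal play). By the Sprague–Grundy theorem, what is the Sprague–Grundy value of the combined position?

Heap A, S = {1, 3, 4, 7}:
G(0) = 0
G(1) = mex{0} = 1
G(2) = mex{1} = 0
G(3) = mex{0,0} = 1
G(4) = mex{1,1,0} = 2
G(5) = mex{2,0,1} = 3
G(6) = mex{3,1,0} = 2
G(7) = mex{2,2,1,0} = 3
G(8) = mex{3,3,2,1} = 0
G(9) = mex{0,2,3,0} = 1
G(10) = mex{1,3,2,1} = 0
G(11) = mex{0,0,3,2} = 1
G(12) = mex{1,1,0,3} = 2
G(13) = mex{2,0,1,2} = 3
G(14) = mex{3,1,0,3} = 2
G_A(14) = 2.
Heap B, S = {1, 5, 6}:
G(0) = 0
G(1) = mex{0} = 1
G(2) = mex{1} = 0
G(3) = mex{0} = 1
G(4) = mex{1} = 0
G(5) = mex{0,0} = 1
G(6) = mex{1,1,0} = 2
G(7) = mex{2,0,1} = 3
G(8) = mex{3,1,0} = 2
G(9) = mex{2,0,1} = 3
G(10) = mex{3,1,0} = 2
G(11) = mex{2,2,1} = 0
G(12) = mex{0,3,2} = 1
G(13) = mex{1,2,3} = 0
G(14) = mex{0,3,2} = 1
G(15) = mex{1,2,3} = 0
G(16) = mex{0,0,2} = 1
G(17) = mex{1,1,0} = 2
G(18) = mex{2,0,1} = 3
G(19) = mex{3,1,0} = 2
G(20) = mex{2,0,1} = 3
G(21) = mex{3,1,0} = 2
G(22) = mex{2,2,1} = 0
G(23) = mex{0,3,2} = 1
G(24) = mex{1,2,3} = 0
G(25) = mex{0,3,2} = 1
G_B(25) = 1.
Combined Grundy value = 2 ⊕ 1 = 3.

3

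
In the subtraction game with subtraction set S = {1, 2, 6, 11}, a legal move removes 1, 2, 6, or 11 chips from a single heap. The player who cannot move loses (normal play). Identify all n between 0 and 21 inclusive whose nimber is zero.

n :  0  1  2  3  4  5  6  7  8  9 10 11 12 13 14 15 16 17 18 19 20 21
G :  0  1  2  0  1  2  3  0  1  2  0  1  2  3  4  0  1  2  3  0  1  2
P-positions are exactly the n with G(n) = 0.

0, 3, 7, 10, 15, 19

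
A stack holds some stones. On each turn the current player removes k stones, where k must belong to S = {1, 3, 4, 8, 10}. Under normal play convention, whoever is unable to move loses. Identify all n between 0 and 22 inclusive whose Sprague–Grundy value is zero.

0, 2, 7, 9, 14, 16, 21

G(0) = 0
G(1) = mex{0} = 1
G(2) = mex{1} = 0
G(3) = mex{0,0} = 1
G(4) = mex{1,1,0} = 2
G(5) = mex{2,0,1} = 3
G(6) = mex{3,1,0} = 2
G(7) = mex{2,2,1} = 0
G(8) = mex{0,3,2,0} = 1
G(9) = mex{1,2,3,1} = 0
G(10) = mex{0,0,2,0,0} = 1
G(11) = mex{1,1,0,1,1} = 2
G(12) = mex{2,0,1,2,0} = 3
G(13) = mex{3,1,0,3,1} = 2
G(14) = mex{2,2,1,2,2} = 0
G(15) = mex{0,3,2,0,3} = 1
G(16) = mex{1,2,3,1,2} = 0
G(17) = mex{0,0,2,0,0} = 1
G(18) = mex{1,1,0,1,1} = 2
G(19) = mex{2,0,1,2,0} = 3
G(20) = mex{3,1,0,3,1} = 2
G(21) = mex{2,2,1,2,2} = 0
G(22) = mex{0,3,2,0,3} = 1
P-positions are exactly the n with G(n) = 0.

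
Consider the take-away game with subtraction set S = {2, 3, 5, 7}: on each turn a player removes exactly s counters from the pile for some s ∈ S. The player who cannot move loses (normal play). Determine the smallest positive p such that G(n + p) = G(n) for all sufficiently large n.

G(0) = 0
G(1) = mex{} = 0
G(2) = mex{0} = 1
G(3) = mex{0,0} = 1
G(4) = mex{1,0} = 2
G(5) = mex{1,1,0} = 2
G(6) = mex{2,1,0} = 3
G(7) = mex{2,2,1,0} = 3
G(8) = mex{3,2,1,0} = 4
G(9) = mex{3,3,2,1} = 0
G(10) = mex{4,3,2,1} = 0
G(11) = mex{0,4,3,2} = 1
G(12) = mex{0,0,3,2} = 1
G(13) = mex{1,0,4,3} = 2
G(14) = mex{1,1,0,3} = 2
G(15) = mex{2,1,0,4} = 3
G(16) = mex{2,2,1,0} = 3
G(17) = mex{3,2,1,0} = 4
G(18) = mex{3,3,2,1} = 0
G(19) = mex{4,3,2,1} = 0
G(n+9) = G(n) holds for n = 0,…,6 (a full window of length max(S) = 7), so the sequence is purely periodic with period 9.

9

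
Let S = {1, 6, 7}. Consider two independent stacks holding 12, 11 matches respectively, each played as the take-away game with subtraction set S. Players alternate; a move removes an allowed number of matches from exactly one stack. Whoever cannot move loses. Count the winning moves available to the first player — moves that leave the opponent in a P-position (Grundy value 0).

All stacks use S = {1, 6, 7}:
n :  0  1  2  3  4  5  6  7  8  9 10 11 12
G :  0  1  0  1  0  1  2  3  2  3  2  3  0
Stack A: G(12) = 0.
Stack B: G(11) = 3.
Combined Grundy value = 0 ⊕ 3 = 3.
A winning move leaves total XOR = 0, i.e. changes one component's Grundy value g to g ⊕ X where X is the current total.
Stack A: need g' = 0⊕3 = 3. Options: 12−1→G=3, 12−6→G=2, 12−7→G=1. Hits: 1.
Stack B: need g' = 3⊕3 = 0. Options: 11−1→G=2, 11−6→G=1, 11−7→G=0. Hits: 1.

2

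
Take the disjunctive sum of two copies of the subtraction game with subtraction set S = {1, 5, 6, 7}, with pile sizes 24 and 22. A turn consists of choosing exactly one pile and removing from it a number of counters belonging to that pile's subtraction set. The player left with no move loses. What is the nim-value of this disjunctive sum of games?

All piles use S = {1, 5, 6, 7}:
n :  0  1  2  3  4  5  6  7  8  9 10 11 12 13 14 15 16 17 18 19 20 21 22 23 24
G :  0  1  0  1  0  1  2  3  2  3  2  3  0  1  0  1  0  1  2  3  2  3  2  3  0
Pile A: G(24) = 0.
Pile B: G(22) = 2.
Combined Grundy value = 0 ⊕ 2 = 2.

2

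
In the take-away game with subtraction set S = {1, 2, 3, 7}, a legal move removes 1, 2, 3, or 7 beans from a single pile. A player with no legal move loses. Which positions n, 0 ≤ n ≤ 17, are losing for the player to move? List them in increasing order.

G(0) = 0
G(1) = mex{0} = 1
G(2) = mex{1,0} = 2
G(3) = mex{2,1,0} = 3
G(4) = mex{3,2,1} = 0
G(5) = mex{0,3,2} = 1
G(6) = mex{1,0,3} = 2
G(7) = mex{2,1,0,0} = 3
G(8) = mex{3,2,1,1} = 0
G(9) = mex{0,3,2,2} = 1
G(10) = mex{1,0,3,3} = 2
G(11) = mex{2,1,0,0} = 3
G(12) = mex{3,2,1,1} = 0
G(13) = mex{0,3,2,2} = 1
G(14) = mex{1,0,3,3} = 2
G(15) = mex{2,1,0,0} = 3
G(16) = mex{3,2,1,1} = 0
G(17) = mex{0,3,2,2} = 1
P-positions are exactly the n with G(n) = 0.

0, 4, 8, 12, 16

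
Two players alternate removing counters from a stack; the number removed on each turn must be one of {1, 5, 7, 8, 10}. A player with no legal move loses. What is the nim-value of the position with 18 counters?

n :  0  1  2  3  4  5  6  7  8  9 10 11 12 13 14 15 16 17 18
G :  0  1  0  1  0  1  0  1  2  3  2  3  2  3  2  0  1  0  1

1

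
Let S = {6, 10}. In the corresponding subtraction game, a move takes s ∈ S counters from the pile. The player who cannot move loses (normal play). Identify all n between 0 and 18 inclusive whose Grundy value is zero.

G(0) = 0
G(1) = mex{} = 0
G(2) = mex{} = 0
G(3) = mex{} = 0
G(4) = mex{} = 0
G(5) = mex{} = 0
G(6) = mex{0} = 1
G(7) = mex{0} = 1
G(8) = mex{0} = 1
G(9) = mex{0} = 1
G(10) = mex{0,0} = 1
G(11) = mex{0,0} = 1
G(12) = mex{1,0} = 2
G(13) = mex{1,0} = 2
G(14) = mex{1,0} = 2
G(15) = mex{1,0} = 2
G(16) = mex{1,1} = 0
G(17) = mex{1,1} = 0
G(18) = mex{2,1} = 0
P-positions are exactly the n with G(n) = 0.

0, 1, 2, 3, 4, 5, 16, 17, 18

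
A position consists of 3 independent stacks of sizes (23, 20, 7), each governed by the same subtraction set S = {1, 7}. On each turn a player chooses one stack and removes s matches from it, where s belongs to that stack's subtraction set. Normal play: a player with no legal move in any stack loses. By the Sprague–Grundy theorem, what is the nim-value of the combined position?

0

All stacks use S = {1, 7}:
G(0) = 0
G(1) = mex{0} = 1
G(2) = mex{1} = 0
G(3) = mex{0} = 1
G(4) = mex{1} = 0
G(5) = mex{0} = 1
G(6) = mex{1} = 0
G(7) = mex{0,0} = 1
G(8) = mex{1,1} = 0
G(9) = mex{0,0} = 1
G(10) = mex{1,1} = 0
G(11) = mex{0,0} = 1
G(12) = mex{1,1} = 0
G(13) = mex{0,0} = 1
G(14) = mex{1,1} = 0
G(15) = mex{0,0} = 1
G(16) = mex{1,1} = 0
G(17) = mex{0,0} = 1
G(18) = mex{1,1} = 0
G(19) = mex{0,0} = 1
G(20) = mex{1,1} = 0
G(21) = mex{0,0} = 1
G(22) = mex{1,1} = 0
G(23) = mex{0,0} = 1
Stack A: G(23) = 1.
Stack B: G(20) = 0.
Stack C: G(7) = 1.
Combined Grundy value = 1 ⊕ 0 ⊕ 1 = 0.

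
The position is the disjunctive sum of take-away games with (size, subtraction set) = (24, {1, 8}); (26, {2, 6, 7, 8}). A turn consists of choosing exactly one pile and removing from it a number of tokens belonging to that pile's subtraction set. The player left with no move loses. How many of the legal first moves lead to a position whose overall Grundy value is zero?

Pile A, S = {1, 8}:
G(0) = 0
G(1) = mex{0} = 1
G(2) = mex{1} = 0
G(3) = mex{0} = 1
G(4) = mex{1} = 0
G(5) = mex{0} = 1
G(6) = mex{1} = 0
G(7) = mex{0} = 1
G(8) = mex{1,0} = 2
G(9) = mex{2,1} = 0
G(10) = mex{0,0} = 1
G(11) = mex{1,1} = 0
G(12) = mex{0,0} = 1
G(13) = mex{1,1} = 0
G(14) = mex{0,0} = 1
G(15) = mex{1,1} = 0
G(16) = mex{0,2} = 1
G(17) = mex{1,0} = 2
G(18) = mex{2,1} = 0
G(19) = mex{0,0} = 1
G(20) = mex{1,1} = 0
G(21) = mex{0,0} = 1
G(22) = mex{1,1} = 0
G(23) = mex{0,0} = 1
G(24) = mex{1,1} = 0
G_A(24) = 0.
Pile B, S = {2, 6, 7, 8}:
n :  0  1  2  3  4  5  6  7  8  9 10 11 12 13 14 15 16 17 18 19 20 21 22 23 24 25 26
G :  0  0  1  1  0  0  1  1  2  2  3  3  2  2  0  0  1  1  0  0  1  1  2  2  3  3  2
G_B(26) = 2.
Combined Grundy value = 0 ⊕ 2 = 2.
A winning move leaves total XOR = 0, i.e. changes one component's Grundy value g to g ⊕ X where X is the current total.
Pile A: need g' = 0⊕2 = 2. Options: 24−1→G=1, 24−8→G=1. Hits: 0.
Pile B: need g' = 2⊕2 = 0. Options: 26−2→G=3, 26−6→G=1, 26−7→G=0, 26−8→G=0. Hits: 2.

2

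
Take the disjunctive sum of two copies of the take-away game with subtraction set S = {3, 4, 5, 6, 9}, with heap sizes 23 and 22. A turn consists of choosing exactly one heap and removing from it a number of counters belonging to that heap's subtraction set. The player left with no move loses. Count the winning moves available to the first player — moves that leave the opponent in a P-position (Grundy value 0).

All heaps use S = {3, 4, 5, 6, 9}:
n :  0  1  2  3  4  5  6  7  8  9 10 11 12 13 14 15 16 17 18 19 20 21 22 23
G :  0  0  0  1  1  1  2  2  2  3  3  3  0  0  0  1  1  1  2  2  2  3  3  3
Heap A: G(23) = 3.
Heap B: G(22) = 3.
Combined Grundy value = 3 ⊕ 3 = 0.
A winning move leaves total XOR = 0, i.e. changes one component's Grundy value g to g ⊕ X where X is the current total.
Heap A: target g' = 3⊕0 = 3, but every legal move changes the Grundy value (mex property), so 0 moves.
Heap B: target g' = 3⊕0 = 3, but every legal move changes the Grundy value (mex property), so 0 moves.

0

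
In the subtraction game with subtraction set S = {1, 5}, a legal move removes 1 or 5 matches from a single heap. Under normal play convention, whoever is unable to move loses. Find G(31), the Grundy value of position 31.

n :  0  1  2  3  4  5  6  7  8  9 10 11 12 13 14 15 16 17 18 19 20 21 22 23 24 25 26 27 28 29 30 31
G :  0  1  0  1  0  1  0  1  0  1  0  1  0  1  0  1  0  1  0  1  0  1  0  1  0  1  0  1  0  1  0  1

1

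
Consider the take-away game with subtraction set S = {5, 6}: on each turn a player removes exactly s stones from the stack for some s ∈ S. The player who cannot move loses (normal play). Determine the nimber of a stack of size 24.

0

G(0) = 0
G(1) = mex{} = 0
G(2) = mex{} = 0
G(3) = mex{} = 0
G(4) = mex{} = 0
G(5) = mex{0} = 1
G(6) = mex{0,0} = 1
G(7) = mex{0,0} = 1
G(8) = mex{0,0} = 1
G(9) = mex{0,0} = 1
G(10) = mex{1,0} = 2
G(11) = mex{1,1} = 0
G(12) = mex{1,1} = 0
G(13) = mex{1,1} = 0
G(14) = mex{1,1} = 0
G(15) = mex{2,1} = 0
G(16) = mex{0,2} = 1
G(17) = mex{0,0} = 1
G(18) = mex{0,0} = 1
G(19) = mex{0,0} = 1
G(20) = mex{0,0} = 1
G(21) = mex{1,0} = 2
G(22) = mex{1,1} = 0
G(23) = mex{1,1} = 0
G(24) = mex{1,1} = 0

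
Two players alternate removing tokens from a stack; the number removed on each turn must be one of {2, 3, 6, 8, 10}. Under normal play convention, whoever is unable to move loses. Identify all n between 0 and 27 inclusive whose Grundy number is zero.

0, 1, 5, 12, 16, 17, 21

n :  0  1  2  3  4  5  6  7  8  9 10 11 12 13 14 15 16 17 18 19 20 21 22 23 24 25 26 27
G :  0  0  1  1  2  0  3  1  2  2  3  3  0  2  1  3  0  0  1  1  2  0  3  1  2  2  3  3
P-positions are exactly the n with G(n) = 0.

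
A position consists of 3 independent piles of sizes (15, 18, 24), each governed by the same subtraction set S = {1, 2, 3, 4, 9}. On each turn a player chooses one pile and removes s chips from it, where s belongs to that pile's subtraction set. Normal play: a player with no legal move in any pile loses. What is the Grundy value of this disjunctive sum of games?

7

All piles use S = {1, 2, 3, 4, 9}:
G(0) = 0
G(1) = mex{0} = 1
G(2) = mex{1,0} = 2
G(3) = mex{2,1,0} = 3
G(4) = mex{3,2,1,0} = 4
G(5) = mex{4,3,2,1} = 0
G(6) = mex{0,4,3,2} = 1
G(7) = mex{1,0,4,3} = 2
G(8) = mex{2,1,0,4} = 3
G(9) = mex{3,2,1,0,0} = 4
G(10) = mex{4,3,2,1,1} = 0
G(11) = mex{0,4,3,2,2} = 1
G(12) = mex{1,0,4,3,3} = 2
G(13) = mex{2,1,0,4,4} = 3
G(14) = mex{3,2,1,0,0} = 4
G(15) = mex{4,3,2,1,1} = 0
G(16) = mex{0,4,3,2,2} = 1
G(17) = mex{1,0,4,3,3} = 2
G(18) = mex{2,1,0,4,4} = 3
G(19) = mex{3,2,1,0,0} = 4
G(20) = mex{4,3,2,1,1} = 0
G(21) = mex{0,4,3,2,2} = 1
G(22) = mex{1,0,4,3,3} = 2
G(23) = mex{2,1,0,4,4} = 3
G(24) = mex{3,2,1,0,0} = 4
Pile A: G(15) = 0.
Pile B: G(18) = 3.
Pile C: G(24) = 4.
Combined Grundy value = 0 ⊕ 3 ⊕ 4 = 7.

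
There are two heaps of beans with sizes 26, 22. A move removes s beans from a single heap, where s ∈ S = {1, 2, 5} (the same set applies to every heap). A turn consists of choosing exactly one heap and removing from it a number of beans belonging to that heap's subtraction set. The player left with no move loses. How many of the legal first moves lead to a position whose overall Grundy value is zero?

All heaps use S = {1, 2, 5}:
G(0) = 0
G(1) = mex{0} = 1
G(2) = mex{1,0} = 2
G(3) = mex{2,1} = 0
G(4) = mex{0,2} = 1
G(5) = mex{1,0,0} = 2
G(6) = mex{2,1,1} = 0
G(7) = mex{0,2,2} = 1
G(8) = mex{1,0,0} = 2
G(9) = mex{2,1,1} = 0
G(10) = mex{0,2,2} = 1
G(11) = mex{1,0,0} = 2
G(12) = mex{2,1,1} = 0
G(13) = mex{0,2,2} = 1
G(14) = mex{1,0,0} = 2
G(15) = mex{2,1,1} = 0
G(16) = mex{0,2,2} = 1
G(17) = mex{1,0,0} = 2
G(18) = mex{2,1,1} = 0
G(19) = mex{0,2,2} = 1
G(20) = mex{1,0,0} = 2
G(21) = mex{2,1,1} = 0
G(22) = mex{0,2,2} = 1
G(23) = mex{1,0,0} = 2
G(24) = mex{2,1,1} = 0
G(25) = mex{0,2,2} = 1
G(26) = mex{1,0,0} = 2
Heap A: G(26) = 2.
Heap B: G(22) = 1.
Combined Grundy value = 2 ⊕ 1 = 3.
A winning move leaves total XOR = 0, i.e. changes one component's Grundy value g to g ⊕ X where X is the current total.
Heap A: need g' = 2⊕3 = 1. Options: 26−1→G=1, 26−2→G=0, 26−5→G=0. Hits: 1.
Heap B: need g' = 1⊕3 = 2. Options: 22−1→G=0, 22−2→G=2, 22−5→G=2. Hits: 2.

3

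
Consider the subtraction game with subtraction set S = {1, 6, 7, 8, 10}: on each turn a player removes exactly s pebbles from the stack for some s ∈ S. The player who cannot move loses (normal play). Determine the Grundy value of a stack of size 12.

4

G(0) = 0
G(1) = mex{0} = 1
G(2) = mex{1} = 0
G(3) = mex{0} = 1
G(4) = mex{1} = 0
G(5) = mex{0} = 1
G(6) = mex{1,0} = 2
G(7) = mex{2,1,0} = 3
G(8) = mex{3,0,1,0} = 2
G(9) = mex{2,1,0,1} = 3
G(10) = mex{3,0,1,0,0} = 2
G(11) = mex{2,1,0,1,1} = 3
G(12) = mex{3,2,1,0,0} = 4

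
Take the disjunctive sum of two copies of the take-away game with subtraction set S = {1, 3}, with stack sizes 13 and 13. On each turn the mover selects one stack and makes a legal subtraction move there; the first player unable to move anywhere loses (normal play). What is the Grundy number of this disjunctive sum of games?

All stacks use S = {1, 3}:
G(0) = 0
G(1) = mex{0} = 1
G(2) = mex{1} = 0
G(3) = mex{0,0} = 1
G(4) = mex{1,1} = 0
G(5) = mex{0,0} = 1
G(6) = mex{1,1} = 0
G(7) = mex{0,0} = 1
G(8) = mex{1,1} = 0
G(9) = mex{0,0} = 1
G(10) = mex{1,1} = 0
G(11) = mex{0,0} = 1
G(12) = mex{1,1} = 0
G(13) = mex{0,0} = 1
Stack A: G(13) = 1.
Stack B: G(13) = 1.
Combined Grundy value = 1 ⊕ 1 = 0.

0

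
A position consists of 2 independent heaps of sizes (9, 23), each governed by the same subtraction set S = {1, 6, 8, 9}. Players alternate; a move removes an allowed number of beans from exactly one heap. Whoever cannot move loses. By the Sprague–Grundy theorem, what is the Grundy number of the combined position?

0

All heaps use S = {1, 6, 8, 9}:
G(0) = 0
G(1) = mex{0} = 1
G(2) = mex{1} = 0
G(3) = mex{0} = 1
G(4) = mex{1} = 0
G(5) = mex{0} = 1
G(6) = mex{1,0} = 2
G(7) = mex{2,1} = 0
G(8) = mex{0,0,0} = 1
G(9) = mex{1,1,1,0} = 2
G(10) = mex{2,0,0,1} = 3
G(11) = mex{3,1,1,0} = 2
G(12) = mex{2,2,0,1} = 3
G(13) = mex{3,0,1,0} = 2
G(14) = mex{2,1,2,1} = 0
G(15) = mex{0,2,0,2} = 1
G(16) = mex{1,3,1,0} = 2
G(17) = mex{2,2,2,1} = 0
G(18) = mex{0,3,3,2} = 1
G(19) = mex{1,2,2,3} = 0
G(20) = mex{0,0,3,2} = 1
G(21) = mex{1,1,2,3} = 0
G(22) = mex{0,2,0,2} = 1
G(23) = mex{1,0,1,0} = 2
Heap A: G(9) = 2.
Heap B: G(23) = 2.
Combined Grundy value = 2 ⊕ 2 = 0.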